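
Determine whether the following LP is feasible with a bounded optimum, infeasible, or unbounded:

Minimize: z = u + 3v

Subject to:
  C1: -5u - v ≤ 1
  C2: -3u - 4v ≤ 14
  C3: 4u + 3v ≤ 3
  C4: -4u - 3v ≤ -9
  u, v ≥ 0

Infeasible (no feasible solution exists)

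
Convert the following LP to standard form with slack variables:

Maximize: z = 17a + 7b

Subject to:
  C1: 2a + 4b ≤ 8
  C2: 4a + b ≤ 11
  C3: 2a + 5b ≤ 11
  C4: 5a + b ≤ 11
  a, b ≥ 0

max z = 17a + 7b

s.t.
  2a + 4b + s1 = 8
  4a + b + s2 = 11
  2a + 5b + s3 = 11
  5a + b + s4 = 11
  a, b, s1, s2, s3, s4 ≥ 0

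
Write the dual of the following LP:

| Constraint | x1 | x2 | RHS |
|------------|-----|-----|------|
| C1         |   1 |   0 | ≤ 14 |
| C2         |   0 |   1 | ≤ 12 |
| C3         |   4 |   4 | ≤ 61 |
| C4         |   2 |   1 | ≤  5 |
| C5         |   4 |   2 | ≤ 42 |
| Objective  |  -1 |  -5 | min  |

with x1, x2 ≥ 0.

Primal min cᵀx s.t. Ax ≤ b, x ≥ 0  →  Dual max −bᵀy s.t. Aᵀy ≥ −c, y ≥ 0.

Maximize: z = -14y1 - 12y2 - 61y3 - 5y4 - 42y5

Subject to:
  y1 + 4y3 + 2y4 + 4y5 ≥ 1
  y2 + 4y3 + y4 + 2y5 ≥ 5
  y1, y2, y3, y4, y5 ≥ 0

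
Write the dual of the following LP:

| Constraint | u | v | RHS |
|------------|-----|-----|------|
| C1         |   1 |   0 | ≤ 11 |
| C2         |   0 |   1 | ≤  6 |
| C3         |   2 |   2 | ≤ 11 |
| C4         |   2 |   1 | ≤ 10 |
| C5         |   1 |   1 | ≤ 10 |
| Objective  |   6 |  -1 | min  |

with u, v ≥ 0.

Primal min cᵀx s.t. Ax ≤ b, x ≥ 0  →  Dual max −bᵀy s.t. Aᵀy ≥ −c, y ≥ 0.

Maximize: z = -11y1 - 6y2 - 11y3 - 10y4 - 10y5

Subject to:
  y1 + 2y3 + 2y4 + y5 ≥ -6
  y2 + 2y3 + y4 + y5 ≥ 1
  y1, y2, y3, y4, y5 ≥ 0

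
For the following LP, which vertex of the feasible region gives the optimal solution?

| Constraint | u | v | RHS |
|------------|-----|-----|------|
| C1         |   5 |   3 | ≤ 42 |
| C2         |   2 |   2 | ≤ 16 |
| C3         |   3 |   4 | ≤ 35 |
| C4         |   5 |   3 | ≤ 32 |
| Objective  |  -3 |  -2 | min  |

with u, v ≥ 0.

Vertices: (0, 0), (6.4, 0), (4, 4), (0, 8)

Evaluate the objective at each vertex of the feasible region:
  z(0, 0) = 0
  z(6.4, 0) = -19.2
  z(4, 4) = -20  ←
  z(0, 8) = -16
The minimum is at u = 4, v = 4.

(4, 4)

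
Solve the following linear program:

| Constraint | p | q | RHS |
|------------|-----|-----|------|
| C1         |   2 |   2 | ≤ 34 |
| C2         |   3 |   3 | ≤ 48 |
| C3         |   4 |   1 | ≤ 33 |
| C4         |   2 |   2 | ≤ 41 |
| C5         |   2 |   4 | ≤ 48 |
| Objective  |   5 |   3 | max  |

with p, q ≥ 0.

Evaluate the objective at each vertex of the feasible region:
  z(0, 0) = 0
  z(8.25, 0) = 41.25
  z(6, 9) = 57  ←
  z(0, 12) = 36
The maximum is at p = 6, q = 9.

p = 6, q = 9, z = 57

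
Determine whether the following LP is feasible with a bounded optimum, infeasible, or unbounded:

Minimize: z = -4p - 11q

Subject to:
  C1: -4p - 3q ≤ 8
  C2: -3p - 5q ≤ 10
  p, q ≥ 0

Unbounded (objective can decrease without bound)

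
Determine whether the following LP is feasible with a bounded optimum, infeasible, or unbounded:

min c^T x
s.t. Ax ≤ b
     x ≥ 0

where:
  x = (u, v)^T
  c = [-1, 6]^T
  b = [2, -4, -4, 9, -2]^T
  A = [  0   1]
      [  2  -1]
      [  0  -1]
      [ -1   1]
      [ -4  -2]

Infeasible (no feasible solution exists)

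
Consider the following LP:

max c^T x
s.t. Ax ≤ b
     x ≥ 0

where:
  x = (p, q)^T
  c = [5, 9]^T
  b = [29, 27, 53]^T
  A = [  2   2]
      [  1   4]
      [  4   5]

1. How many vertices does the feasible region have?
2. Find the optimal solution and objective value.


1. 4
2. p = 7, q = 5, z = 80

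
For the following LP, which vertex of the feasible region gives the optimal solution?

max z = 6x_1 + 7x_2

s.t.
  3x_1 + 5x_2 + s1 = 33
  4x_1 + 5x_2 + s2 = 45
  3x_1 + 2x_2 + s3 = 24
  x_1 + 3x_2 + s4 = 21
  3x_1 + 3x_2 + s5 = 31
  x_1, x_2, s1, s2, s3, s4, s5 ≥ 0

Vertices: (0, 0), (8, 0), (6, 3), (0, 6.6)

Evaluate the objective at each vertex of the feasible region:
  z(0, 0) = 0
  z(8, 0) = 48
  z(6, 3) = 57  ←
  z(0, 6.6) = 46.2
The maximum is at x_1 = 6, x_2 = 3.

(6, 3)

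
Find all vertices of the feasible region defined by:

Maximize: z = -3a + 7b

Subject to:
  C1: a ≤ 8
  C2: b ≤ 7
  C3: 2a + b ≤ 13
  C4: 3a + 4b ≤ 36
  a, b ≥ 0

(0, 0), (6.5, 0), (3.2, 6.6), (2.667, 7), (0, 7)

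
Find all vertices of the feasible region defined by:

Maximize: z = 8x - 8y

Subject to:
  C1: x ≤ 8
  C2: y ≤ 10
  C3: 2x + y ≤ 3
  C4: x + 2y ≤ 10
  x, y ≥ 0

(0, 0), (1.5, 0), (0, 3)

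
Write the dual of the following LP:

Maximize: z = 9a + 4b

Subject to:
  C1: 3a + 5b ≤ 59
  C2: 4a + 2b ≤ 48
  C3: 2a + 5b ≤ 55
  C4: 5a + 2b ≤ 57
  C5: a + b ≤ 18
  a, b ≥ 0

Primal max cᵀx s.t. Ax ≤ b, x ≥ 0  →  Dual min bᵀy s.t. Aᵀy ≥ c, y ≥ 0.

Minimize: z = 59y1 + 48y2 + 55y3 + 57y4 + 18y5

Subject to:
  3y1 + 4y2 + 2y3 + 5y4 + y5 ≥ 9
  5y1 + 2y2 + 5y3 + 2y4 + y5 ≥ 4
  y1, y2, y3, y4, y5 ≥ 0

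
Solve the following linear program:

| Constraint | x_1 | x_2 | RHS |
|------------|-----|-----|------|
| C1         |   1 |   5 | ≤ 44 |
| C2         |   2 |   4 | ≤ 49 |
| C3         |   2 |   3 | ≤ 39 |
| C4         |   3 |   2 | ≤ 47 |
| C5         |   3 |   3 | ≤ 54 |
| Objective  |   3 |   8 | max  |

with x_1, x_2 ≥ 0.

Evaluate the objective at each vertex of the feasible region:
  z(0, 0) = 0
  z(15.67, 0) = 47
  z(12.6, 4.6) = 74.6
  z(9, 7) = 83  ←
  z(0, 8.8) = 70.4
The maximum is at x_1 = 9, x_2 = 7.

x_1 = 9, x_2 = 7, z = 83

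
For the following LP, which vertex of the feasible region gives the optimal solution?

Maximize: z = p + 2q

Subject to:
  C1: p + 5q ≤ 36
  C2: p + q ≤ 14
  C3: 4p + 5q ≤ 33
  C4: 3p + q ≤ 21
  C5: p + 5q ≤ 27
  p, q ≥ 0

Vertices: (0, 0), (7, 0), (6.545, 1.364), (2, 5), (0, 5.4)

Evaluate the objective at each vertex of the feasible region:
  z(0, 0) = 0
  z(7, 0) = 7
  z(6.545, 1.364) = 9.273
  z(2, 5) = 12  ←
  z(0, 5.4) = 10.8
The maximum is at p = 2, q = 5.

(2, 5)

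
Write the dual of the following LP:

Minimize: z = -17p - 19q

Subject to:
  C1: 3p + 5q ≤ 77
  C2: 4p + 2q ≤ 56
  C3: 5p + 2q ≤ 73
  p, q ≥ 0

Primal min cᵀx s.t. Ax ≤ b, x ≥ 0  →  Dual max −bᵀy s.t. Aᵀy ≥ −c, y ≥ 0.

Maximize: z = -77y1 - 56y2 - 73y3

Subject to:
  3y1 + 4y2 + 5y3 ≥ 17
  5y1 + 2y2 + 2y3 ≥ 19
  y1, y2, y3 ≥ 0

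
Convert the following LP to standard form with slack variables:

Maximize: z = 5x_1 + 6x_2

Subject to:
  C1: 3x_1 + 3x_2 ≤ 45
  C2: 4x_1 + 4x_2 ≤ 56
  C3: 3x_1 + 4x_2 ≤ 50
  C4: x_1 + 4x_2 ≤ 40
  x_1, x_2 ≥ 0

max z = 5x_1 + 6x_2

s.t.
  3x_1 + 3x_2 + s1 = 45
  4x_1 + 4x_2 + s2 = 56
  3x_1 + 4x_2 + s3 = 50
  x_1 + 4x_2 + s4 = 40
  x_1, x_2, s1, s2, s3, s4 ≥ 0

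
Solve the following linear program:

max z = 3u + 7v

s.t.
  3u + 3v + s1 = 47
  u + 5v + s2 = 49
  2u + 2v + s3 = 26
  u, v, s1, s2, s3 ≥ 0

Evaluate the objective at each vertex of the feasible region:
  z(0, 0) = 0
  z(13, 0) = 39
  z(4, 9) = 75  ←
  z(0, 9.8) = 68.6
The maximum is at u = 4, v = 9.

u = 4, v = 9, z = 75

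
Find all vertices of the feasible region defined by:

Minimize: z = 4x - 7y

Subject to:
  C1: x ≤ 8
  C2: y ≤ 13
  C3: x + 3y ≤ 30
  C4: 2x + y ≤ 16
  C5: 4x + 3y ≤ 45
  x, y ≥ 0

(0, 0), (8, 0), (3.6, 8.8), (0, 10)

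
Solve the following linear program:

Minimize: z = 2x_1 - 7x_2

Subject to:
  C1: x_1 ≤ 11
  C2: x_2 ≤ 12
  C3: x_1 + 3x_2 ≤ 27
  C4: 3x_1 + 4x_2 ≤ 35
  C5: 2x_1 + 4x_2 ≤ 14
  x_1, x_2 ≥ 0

Evaluate the objective at each vertex of the feasible region:
  z(0, 0) = 0
  z(7, 0) = 14
  z(0, 3.5) = -24.5  ←
The minimum is at x_1 = 0, x_2 = 3.5.

x_1 = 0, x_2 = 3.5, z = -24.5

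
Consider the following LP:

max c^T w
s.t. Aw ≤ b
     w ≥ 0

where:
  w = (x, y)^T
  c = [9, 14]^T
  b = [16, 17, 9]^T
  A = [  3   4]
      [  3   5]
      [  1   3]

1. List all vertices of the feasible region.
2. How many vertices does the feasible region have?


1. (0, 0), (5.333, 0), (4, 1), (1.5, 2.5), (0, 3)
2. 5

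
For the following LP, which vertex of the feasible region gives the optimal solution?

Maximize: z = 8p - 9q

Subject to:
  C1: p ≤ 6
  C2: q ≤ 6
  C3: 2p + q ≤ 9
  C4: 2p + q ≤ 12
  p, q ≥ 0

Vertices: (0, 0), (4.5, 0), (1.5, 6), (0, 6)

Evaluate the objective at each vertex of the feasible region:
  z(0, 0) = 0
  z(4.5, 0) = 36  ←
  z(1.5, 6) = -42
  z(0, 6) = -54
The maximum is at p = 4.5, q = 0.

(4.5, 0)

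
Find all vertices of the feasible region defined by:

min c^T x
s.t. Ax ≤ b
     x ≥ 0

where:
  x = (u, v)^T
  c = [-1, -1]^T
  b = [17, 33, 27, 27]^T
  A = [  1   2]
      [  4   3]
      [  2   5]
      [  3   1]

(0, 0), (8.25, 0), (6, 3), (0, 5.4)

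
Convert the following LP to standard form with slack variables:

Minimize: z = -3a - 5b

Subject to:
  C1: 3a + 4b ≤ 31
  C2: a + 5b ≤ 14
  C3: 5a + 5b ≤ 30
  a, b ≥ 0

min z = -3a - 5b

s.t.
  3a + 4b + s1 = 31
  a + 5b + s2 = 14
  5a + 5b + s3 = 30
  a, b, s1, s2, s3 ≥ 0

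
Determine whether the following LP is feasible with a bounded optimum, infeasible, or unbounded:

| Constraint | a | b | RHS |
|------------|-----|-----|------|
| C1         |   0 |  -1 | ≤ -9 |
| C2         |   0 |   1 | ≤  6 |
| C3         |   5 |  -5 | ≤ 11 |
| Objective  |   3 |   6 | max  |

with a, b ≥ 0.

Infeasible (no feasible solution exists)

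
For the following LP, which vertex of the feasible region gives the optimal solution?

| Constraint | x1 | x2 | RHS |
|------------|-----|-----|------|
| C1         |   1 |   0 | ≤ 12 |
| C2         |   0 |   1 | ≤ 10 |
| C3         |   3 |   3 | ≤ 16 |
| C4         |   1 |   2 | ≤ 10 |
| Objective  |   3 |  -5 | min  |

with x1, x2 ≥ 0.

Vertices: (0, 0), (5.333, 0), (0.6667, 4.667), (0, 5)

Evaluate the objective at each vertex of the feasible region:
  z(0, 0) = 0
  z(5.333, 0) = 16
  z(0.6667, 4.667) = -21.33
  z(0, 5) = -25  ←
The minimum is at x1 = 0, x2 = 5.

(0, 5)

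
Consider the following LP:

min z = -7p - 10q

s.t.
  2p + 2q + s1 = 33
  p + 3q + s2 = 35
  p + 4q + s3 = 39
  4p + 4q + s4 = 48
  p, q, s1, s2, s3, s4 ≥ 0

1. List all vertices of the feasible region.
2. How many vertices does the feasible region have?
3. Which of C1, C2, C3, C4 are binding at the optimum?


1. (0, 0), (12, 0), (3, 9), (0, 9.75)
2. 4
3. C3, C4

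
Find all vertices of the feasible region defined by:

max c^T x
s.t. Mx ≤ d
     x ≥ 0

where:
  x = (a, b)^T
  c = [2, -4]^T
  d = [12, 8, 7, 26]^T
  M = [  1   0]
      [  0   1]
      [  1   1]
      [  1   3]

(0, 0), (7, 0), (0, 7)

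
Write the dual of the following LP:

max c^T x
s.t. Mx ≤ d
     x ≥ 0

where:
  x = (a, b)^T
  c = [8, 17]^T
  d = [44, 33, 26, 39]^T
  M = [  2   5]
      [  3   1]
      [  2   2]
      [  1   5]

Primal max cᵀx s.t. Ax ≤ b, x ≥ 0  →  Dual min bᵀy s.t. Aᵀy ≥ c, y ≥ 0.

Minimize: z = 44y1 + 33y2 + 26y3 + 39y4

Subject to:
  2y1 + 3y2 + 2y3 + y4 ≥ 8
  5y1 + y2 + 2y3 + 5y4 ≥ 17
  y1, y2, y3, y4 ≥ 0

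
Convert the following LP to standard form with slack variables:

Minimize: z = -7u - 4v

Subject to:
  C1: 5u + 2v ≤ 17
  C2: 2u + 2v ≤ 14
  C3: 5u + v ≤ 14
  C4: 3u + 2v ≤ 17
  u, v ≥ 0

min z = -7u - 4v

s.t.
  5u + 2v + s1 = 17
  2u + 2v + s2 = 14
  5u + v + s3 = 14
  3u + 2v + s4 = 17
  u, v, s1, s2, s3, s4 ≥ 0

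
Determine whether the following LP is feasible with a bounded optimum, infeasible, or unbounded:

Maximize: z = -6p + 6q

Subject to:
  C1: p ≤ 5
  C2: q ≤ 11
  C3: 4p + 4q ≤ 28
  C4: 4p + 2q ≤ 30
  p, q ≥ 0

Feasible with a bounded optimal solution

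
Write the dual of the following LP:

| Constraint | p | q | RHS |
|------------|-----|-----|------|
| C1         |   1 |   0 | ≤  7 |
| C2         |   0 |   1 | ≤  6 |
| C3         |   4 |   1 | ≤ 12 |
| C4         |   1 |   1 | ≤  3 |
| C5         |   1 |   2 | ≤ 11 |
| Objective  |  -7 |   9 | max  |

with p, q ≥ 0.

Primal max cᵀx s.t. Ax ≤ b, x ≥ 0  →  Dual min bᵀy s.t. Aᵀy ≥ c, y ≥ 0.

Minimize: z = 7y1 + 6y2 + 12y3 + 3y4 + 11y5

Subject to:
  y1 + 4y3 + y4 + y5 ≥ -7
  y2 + y3 + y4 + 2y5 ≥ 9
  y1, y2, y3, y4, y5 ≥ 0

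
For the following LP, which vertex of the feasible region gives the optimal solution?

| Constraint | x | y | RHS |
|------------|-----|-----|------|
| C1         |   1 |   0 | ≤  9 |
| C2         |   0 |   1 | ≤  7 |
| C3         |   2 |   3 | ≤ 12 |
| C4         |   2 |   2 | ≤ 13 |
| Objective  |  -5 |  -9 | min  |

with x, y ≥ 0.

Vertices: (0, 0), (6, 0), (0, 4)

Evaluate the objective at each vertex of the feasible region:
  z(0, 0) = 0
  z(6, 0) = -30
  z(0, 4) = -36  ←
The minimum is at x = 0, y = 4.

(0, 4)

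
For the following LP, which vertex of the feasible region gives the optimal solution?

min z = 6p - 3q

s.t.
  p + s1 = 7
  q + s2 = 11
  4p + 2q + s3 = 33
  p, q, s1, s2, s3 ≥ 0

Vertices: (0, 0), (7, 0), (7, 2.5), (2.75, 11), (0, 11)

Evaluate the objective at each vertex of the feasible region:
  z(0, 0) = 0
  z(7, 0) = 42
  z(7, 2.5) = 34.5
  z(2.75, 11) = -16.5
  z(0, 11) = -33  ←
The minimum is at p = 0, q = 11.

(0, 11)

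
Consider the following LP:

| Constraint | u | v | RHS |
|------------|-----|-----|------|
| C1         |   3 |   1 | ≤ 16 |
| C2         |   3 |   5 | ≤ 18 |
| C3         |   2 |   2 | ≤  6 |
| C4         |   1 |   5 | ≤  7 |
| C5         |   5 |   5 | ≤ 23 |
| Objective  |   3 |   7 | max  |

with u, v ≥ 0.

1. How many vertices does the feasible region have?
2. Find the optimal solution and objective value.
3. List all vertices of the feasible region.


1. 4
2. u = 2, v = 1, z = 13
3. (0, 0), (3, 0), (2, 1), (0, 1.4)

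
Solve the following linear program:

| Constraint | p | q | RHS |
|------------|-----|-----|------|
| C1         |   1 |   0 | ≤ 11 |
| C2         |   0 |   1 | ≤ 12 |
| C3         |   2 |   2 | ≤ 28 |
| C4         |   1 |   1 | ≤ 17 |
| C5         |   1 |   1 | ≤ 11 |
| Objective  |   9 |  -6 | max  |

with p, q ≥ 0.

Evaluate the objective at each vertex of the feasible region:
  z(0, 0) = 0
  z(11, 0) = 99  ←
  z(0, 11) = -66
The maximum is at p = 11, q = 0.

p = 11, q = 0, z = 99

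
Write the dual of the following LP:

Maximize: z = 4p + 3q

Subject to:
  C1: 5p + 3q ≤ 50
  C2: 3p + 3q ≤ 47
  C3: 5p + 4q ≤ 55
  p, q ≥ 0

Primal max cᵀx s.t. Ax ≤ b, x ≥ 0  →  Dual min bᵀy s.t. Aᵀy ≥ c, y ≥ 0.

Minimize: z = 50y1 + 47y2 + 55y3

Subject to:
  5y1 + 3y2 + 5y3 ≥ 4
  3y1 + 3y2 + 4y3 ≥ 3
  y1, y2, y3 ≥ 0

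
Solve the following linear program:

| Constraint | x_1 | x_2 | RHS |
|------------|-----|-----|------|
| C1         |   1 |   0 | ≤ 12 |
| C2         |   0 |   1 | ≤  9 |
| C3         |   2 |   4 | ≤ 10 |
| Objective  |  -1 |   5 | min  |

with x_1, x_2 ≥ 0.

Evaluate the objective at each vertex of the feasible region:
  z(0, 0) = 0
  z(5, 0) = -5  ←
  z(0, 2.5) = 12.5
The minimum is at x_1 = 5, x_2 = 0.

x_1 = 5, x_2 = 0, z = -5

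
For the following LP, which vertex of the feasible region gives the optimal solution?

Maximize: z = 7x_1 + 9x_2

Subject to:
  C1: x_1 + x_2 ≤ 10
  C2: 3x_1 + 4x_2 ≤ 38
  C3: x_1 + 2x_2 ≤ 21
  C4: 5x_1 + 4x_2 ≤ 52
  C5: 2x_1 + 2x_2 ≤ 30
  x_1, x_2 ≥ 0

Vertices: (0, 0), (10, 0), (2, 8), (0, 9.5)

Evaluate the objective at each vertex of the feasible region:
  z(0, 0) = 0
  z(10, 0) = 70
  z(2, 8) = 86  ←
  z(0, 9.5) = 85.5
The maximum is at x_1 = 2, x_2 = 8.

(2, 8)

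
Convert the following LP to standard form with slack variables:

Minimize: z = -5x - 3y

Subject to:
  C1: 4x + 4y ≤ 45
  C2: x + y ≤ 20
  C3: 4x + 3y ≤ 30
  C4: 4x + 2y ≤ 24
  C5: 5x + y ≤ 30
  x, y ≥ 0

min z = -5x - 3y

s.t.
  4x + 4y + s1 = 45
  x + y + s2 = 20
  4x + 3y + s3 = 30
  4x + 2y + s4 = 24
  5x + y + s5 = 30
  x, y, s1, s2, s3, s4, s5 ≥ 0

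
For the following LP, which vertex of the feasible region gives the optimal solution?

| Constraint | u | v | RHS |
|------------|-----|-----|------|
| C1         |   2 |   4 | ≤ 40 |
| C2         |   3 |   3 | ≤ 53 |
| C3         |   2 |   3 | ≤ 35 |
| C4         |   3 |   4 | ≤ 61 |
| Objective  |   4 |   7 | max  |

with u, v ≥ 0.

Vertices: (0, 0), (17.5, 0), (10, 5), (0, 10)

Evaluate the objective at each vertex of the feasible region:
  z(0, 0) = 0
  z(17.5, 0) = 70
  z(10, 5) = 75  ←
  z(0, 10) = 70
The maximum is at u = 10, v = 5.

(10, 5)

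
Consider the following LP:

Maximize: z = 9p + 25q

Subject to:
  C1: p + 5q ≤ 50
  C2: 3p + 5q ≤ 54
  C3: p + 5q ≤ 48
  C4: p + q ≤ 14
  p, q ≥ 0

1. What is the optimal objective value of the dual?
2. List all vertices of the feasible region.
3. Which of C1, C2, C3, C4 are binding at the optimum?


1. 252
2. (0, 0), (14, 0), (8, 6), (3, 9), (0, 9.6)
3. C2, C3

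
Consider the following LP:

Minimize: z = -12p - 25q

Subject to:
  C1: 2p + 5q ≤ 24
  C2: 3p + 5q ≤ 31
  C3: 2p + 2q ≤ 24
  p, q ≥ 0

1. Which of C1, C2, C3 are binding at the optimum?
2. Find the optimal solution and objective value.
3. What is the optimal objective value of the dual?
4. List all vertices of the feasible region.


1. C1, C2
2. p = 7, q = 2, z = -134
3. -134
4. (0, 0), (10.33, 0), (7, 2), (0, 4.8)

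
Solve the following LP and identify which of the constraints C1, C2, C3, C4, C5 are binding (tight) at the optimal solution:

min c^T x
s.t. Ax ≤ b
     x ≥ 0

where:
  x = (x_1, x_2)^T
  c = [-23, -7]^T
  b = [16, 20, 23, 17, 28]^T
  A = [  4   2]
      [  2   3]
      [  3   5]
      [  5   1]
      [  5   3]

At x_1 = 3, x_2 = 2, compute slack b - a·x for each constraint:
  C1: 16 − 16 = 0  (binding)
  C2: 20 − 12 = 8  (slack)
  C3: 23 − 19 = 4  (slack)
  C4: 17 − 17 = 0  (binding)
  C5: 28 − 21 = 7  (slack)

Optimal: x_1 = 3, x_2 = 2
Binding: C1, C4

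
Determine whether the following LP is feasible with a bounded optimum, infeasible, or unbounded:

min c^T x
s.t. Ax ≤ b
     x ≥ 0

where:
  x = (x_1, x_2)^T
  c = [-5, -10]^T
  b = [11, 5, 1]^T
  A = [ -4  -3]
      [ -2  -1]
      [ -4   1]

Unbounded (objective can decrease without bound)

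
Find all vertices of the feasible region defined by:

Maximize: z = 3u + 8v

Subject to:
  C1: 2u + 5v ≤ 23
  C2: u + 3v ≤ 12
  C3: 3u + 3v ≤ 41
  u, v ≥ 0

(0, 0), (11.5, 0), (9, 1), (0, 4)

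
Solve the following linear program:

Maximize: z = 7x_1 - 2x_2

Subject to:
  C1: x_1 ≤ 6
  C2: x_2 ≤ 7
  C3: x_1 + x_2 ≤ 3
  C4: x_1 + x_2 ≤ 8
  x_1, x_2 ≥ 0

Evaluate the objective at each vertex of the feasible region:
  z(0, 0) = 0
  z(3, 0) = 21  ←
  z(0, 3) = -6
The maximum is at x_1 = 3, x_2 = 0.

x_1 = 3, x_2 = 0, z = 21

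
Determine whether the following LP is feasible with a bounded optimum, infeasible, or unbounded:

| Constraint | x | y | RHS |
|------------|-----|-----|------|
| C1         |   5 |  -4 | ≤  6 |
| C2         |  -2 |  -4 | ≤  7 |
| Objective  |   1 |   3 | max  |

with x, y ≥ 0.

Unbounded (objective can increase without bound)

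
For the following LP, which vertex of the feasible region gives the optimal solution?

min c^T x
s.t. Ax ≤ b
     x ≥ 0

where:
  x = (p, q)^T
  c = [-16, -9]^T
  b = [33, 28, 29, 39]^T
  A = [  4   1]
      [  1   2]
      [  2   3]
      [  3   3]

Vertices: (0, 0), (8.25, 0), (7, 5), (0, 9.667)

Evaluate the objective at each vertex of the feasible region:
  z(0, 0) = 0
  z(8.25, 0) = -132
  z(7, 5) = -157  ←
  z(0, 9.667) = -87
The minimum is at p = 7, q = 5.

(7, 5)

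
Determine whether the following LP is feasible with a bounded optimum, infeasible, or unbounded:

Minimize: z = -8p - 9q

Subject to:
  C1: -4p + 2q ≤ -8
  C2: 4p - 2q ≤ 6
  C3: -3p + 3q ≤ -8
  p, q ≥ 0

Infeasible (no feasible solution exists)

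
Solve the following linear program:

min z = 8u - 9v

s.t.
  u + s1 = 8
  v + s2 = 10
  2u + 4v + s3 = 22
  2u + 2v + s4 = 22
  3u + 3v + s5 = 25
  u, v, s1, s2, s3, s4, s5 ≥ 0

Evaluate the objective at each vertex of the feasible region:
  z(0, 0) = 0
  z(8, 0) = 64
  z(8, 0.3333) = 61
  z(5.667, 2.667) = 21.33
  z(0, 5.5) = -49.5  ←
The minimum is at u = 0, v = 5.5.

u = 0, v = 5.5, z = -49.5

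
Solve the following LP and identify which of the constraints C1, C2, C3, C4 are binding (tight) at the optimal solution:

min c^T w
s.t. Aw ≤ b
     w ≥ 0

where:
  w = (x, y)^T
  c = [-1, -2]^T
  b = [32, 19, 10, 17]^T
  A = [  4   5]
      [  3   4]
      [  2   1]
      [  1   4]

At x = 1, y = 4, compute slack b - a·x for each constraint:
  C1: 32 − 24 = 8  (slack)
  C2: 19 − 19 = 0  (binding)
  C3: 10 − 6 = 4  (slack)
  C4: 17 − 17 = 0  (binding)

Optimal: x = 1, y = 4
Binding: C2, C4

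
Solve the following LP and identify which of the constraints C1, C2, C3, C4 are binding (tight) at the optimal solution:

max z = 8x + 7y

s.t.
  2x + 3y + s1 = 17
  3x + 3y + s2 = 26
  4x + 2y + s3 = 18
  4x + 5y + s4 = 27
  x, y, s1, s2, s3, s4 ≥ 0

At x = 3, y = 3, compute slack b - a·x for each constraint:
  C1: 17 − 15 = 2  (slack)
  C2: 26 − 18 = 8  (slack)
  C3: 18 − 18 = 0  (binding)
  C4: 27 − 27 = 0  (binding)

Optimal: x = 3, y = 3
Binding: C3, C4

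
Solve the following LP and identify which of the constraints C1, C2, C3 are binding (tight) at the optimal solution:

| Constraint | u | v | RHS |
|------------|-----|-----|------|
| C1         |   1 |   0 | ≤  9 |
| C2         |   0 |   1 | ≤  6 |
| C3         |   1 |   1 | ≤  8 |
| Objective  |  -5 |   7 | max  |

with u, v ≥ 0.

At u = 0, v = 6, compute slack b - a·x for each constraint:
  C1: 9 − 0 = 9  (slack)
  C2: 6 − 6 = 0  (binding)
  C3: 8 − 6 = 2  (slack)

Optimal: u = 0, v = 6
Binding: C2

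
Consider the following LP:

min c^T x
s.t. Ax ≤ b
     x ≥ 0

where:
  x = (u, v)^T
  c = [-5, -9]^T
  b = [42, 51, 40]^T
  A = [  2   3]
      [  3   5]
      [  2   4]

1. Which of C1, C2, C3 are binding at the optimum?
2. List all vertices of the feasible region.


1. C2, C3
2. (0, 0), (17, 0), (2, 9), (0, 10)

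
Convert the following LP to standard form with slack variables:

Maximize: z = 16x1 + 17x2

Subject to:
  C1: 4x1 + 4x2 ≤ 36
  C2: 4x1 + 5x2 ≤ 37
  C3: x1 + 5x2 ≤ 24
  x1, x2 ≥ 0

max z = 16x1 + 17x2

s.t.
  4x1 + 4x2 + s1 = 36
  4x1 + 5x2 + s2 = 37
  x1 + 5x2 + s3 = 24
  x1, x2, s1, s2, s3 ≥ 0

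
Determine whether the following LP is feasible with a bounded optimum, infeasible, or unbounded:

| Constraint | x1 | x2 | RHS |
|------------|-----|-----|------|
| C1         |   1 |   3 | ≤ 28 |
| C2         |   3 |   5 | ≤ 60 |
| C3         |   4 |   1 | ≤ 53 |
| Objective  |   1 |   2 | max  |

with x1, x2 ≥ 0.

Feasible with a bounded optimal solution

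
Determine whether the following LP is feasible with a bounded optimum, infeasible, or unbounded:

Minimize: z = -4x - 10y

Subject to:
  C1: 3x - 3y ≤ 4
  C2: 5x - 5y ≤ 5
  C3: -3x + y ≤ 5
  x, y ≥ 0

Unbounded (objective can decrease without bound)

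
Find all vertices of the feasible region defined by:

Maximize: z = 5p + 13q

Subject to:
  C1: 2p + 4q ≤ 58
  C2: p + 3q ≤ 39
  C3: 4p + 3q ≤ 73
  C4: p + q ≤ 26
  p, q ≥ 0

(0, 0), (18.25, 0), (11.8, 8.6), (9, 10), (0, 13)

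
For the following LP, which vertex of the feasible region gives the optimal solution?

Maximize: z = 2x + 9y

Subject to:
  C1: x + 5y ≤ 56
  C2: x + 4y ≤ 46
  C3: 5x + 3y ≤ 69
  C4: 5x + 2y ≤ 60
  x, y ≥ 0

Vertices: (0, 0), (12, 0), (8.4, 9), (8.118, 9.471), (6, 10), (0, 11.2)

Evaluate the objective at each vertex of the feasible region:
  z(0, 0) = 0
  z(12, 0) = 24
  z(8.4, 9) = 97.8
  z(8.118, 9.471) = 101.5
  z(6, 10) = 102  ←
  z(0, 11.2) = 100.8
The maximum is at x = 6, y = 10.

(6, 10)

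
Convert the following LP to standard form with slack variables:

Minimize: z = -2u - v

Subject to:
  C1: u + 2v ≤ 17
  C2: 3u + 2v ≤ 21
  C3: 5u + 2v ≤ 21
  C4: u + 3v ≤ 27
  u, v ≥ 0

min z = -2u - v

s.t.
  u + 2v + s1 = 17
  3u + 2v + s2 = 21
  5u + 2v + s3 = 21
  u + 3v + s4 = 27
  u, v, s1, s2, s3, s4 ≥ 0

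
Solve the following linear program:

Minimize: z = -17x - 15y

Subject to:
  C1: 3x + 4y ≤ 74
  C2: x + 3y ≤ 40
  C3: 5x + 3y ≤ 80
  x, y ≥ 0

Evaluate the objective at each vertex of the feasible region:
  z(0, 0) = 0
  z(16, 0) = -272
  z(10, 10) = -320  ←
  z(0, 13.33) = -200
The minimum is at x = 10, y = 10.

x = 10, y = 10, z = -320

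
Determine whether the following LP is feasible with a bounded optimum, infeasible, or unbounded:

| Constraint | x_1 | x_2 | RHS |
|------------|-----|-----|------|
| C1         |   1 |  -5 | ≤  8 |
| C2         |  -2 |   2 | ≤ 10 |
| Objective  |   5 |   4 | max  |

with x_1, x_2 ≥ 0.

Unbounded (objective can increase without bound)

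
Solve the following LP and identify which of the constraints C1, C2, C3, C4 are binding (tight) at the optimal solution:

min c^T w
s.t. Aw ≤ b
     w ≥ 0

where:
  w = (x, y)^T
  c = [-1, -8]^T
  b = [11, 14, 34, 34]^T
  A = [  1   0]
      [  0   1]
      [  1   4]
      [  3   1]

At x = 0, y = 8.5, compute slack b - a·x for each constraint:
  C1: 11 − 0 = 11  (slack)
  C2: 14 − 8.5 = 5.5  (slack)
  C3: 34 − 34 = 0  (binding)
  C4: 34 − 8.5 = 25.5  (slack)

Optimal: x = 0, y = 8.5
Binding: C3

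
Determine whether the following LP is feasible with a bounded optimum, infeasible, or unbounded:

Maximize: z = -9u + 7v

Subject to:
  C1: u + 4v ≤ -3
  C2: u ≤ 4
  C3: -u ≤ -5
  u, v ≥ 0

Infeasible (no feasible solution exists)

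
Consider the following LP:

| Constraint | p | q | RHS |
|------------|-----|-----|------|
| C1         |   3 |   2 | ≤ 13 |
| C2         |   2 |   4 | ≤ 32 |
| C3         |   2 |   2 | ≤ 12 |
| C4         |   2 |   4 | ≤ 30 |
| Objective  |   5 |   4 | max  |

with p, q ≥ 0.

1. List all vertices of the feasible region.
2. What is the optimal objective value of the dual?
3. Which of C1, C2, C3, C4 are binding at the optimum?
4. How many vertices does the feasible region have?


1. (0, 0), (4.333, 0), (1, 5), (0, 6)
2. 25
3. C1, C3
4. 4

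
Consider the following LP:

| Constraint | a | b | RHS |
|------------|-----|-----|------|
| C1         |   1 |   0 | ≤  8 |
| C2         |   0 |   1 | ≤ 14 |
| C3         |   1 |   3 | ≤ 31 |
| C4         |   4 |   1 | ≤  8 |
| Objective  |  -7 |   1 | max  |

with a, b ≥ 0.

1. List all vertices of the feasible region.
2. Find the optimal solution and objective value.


1. (0, 0), (2, 0), (0, 8)
2. a = 0, b = 8, z = 8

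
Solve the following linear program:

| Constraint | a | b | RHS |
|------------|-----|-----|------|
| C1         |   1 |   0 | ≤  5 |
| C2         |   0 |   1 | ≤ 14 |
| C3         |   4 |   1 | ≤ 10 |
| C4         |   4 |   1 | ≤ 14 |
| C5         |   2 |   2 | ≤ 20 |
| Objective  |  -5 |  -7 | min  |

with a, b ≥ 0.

Evaluate the objective at each vertex of the feasible region:
  z(0, 0) = 0
  z(2.5, 0) = -12.5
  z(0, 10) = -70  ←
The minimum is at a = 0, b = 10.

a = 0, b = 10, z = -70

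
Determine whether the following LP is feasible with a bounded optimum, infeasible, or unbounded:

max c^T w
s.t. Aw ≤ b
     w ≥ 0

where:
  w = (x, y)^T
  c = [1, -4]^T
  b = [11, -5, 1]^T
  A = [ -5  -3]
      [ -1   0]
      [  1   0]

Infeasible (no feasible solution exists)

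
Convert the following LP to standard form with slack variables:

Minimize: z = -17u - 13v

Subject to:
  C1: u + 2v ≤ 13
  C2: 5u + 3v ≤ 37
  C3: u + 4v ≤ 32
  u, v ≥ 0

min z = -17u - 13v

s.t.
  u + 2v + s1 = 13
  5u + 3v + s2 = 37
  u + 4v + s3 = 32
  u, v, s1, s2, s3 ≥ 0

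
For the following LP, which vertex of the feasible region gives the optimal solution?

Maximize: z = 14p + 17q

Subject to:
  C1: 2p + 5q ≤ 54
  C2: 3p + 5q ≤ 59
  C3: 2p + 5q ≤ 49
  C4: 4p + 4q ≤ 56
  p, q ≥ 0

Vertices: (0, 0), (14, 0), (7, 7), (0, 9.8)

Evaluate the objective at each vertex of the feasible region:
  z(0, 0) = 0
  z(14, 0) = 196
  z(7, 7) = 217  ←
  z(0, 9.8) = 166.6
The maximum is at p = 7, q = 7.

(7, 7)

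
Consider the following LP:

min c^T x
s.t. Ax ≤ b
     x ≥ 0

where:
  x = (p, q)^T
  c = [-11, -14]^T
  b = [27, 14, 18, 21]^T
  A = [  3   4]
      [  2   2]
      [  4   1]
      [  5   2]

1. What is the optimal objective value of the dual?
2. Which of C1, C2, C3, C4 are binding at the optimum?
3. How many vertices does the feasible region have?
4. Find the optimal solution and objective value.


1. -95
2. C1, C2
3. 5
4. p = 1, q = 6, z = -95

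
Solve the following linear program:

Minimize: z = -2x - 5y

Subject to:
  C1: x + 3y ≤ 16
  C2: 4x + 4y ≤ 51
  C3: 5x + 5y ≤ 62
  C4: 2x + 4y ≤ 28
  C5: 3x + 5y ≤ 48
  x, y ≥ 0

Evaluate the objective at each vertex of the feasible region:
  z(0, 0) = 0
  z(12.4, 0) = -24.8
  z(10.8, 1.6) = -29.6
  z(10, 2) = -30  ←
  z(0, 5.333) = -26.67
The minimum is at x = 10, y = 2.

x = 10, y = 2, z = -30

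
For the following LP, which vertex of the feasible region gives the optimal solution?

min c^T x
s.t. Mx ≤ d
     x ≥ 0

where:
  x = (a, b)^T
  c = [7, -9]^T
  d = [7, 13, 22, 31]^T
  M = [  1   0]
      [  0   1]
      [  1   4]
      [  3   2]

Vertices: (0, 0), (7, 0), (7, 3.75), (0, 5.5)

Evaluate the objective at each vertex of the feasible region:
  z(0, 0) = 0
  z(7, 0) = 49
  z(7, 3.75) = 15.25
  z(0, 5.5) = -49.5  ←
The minimum is at a = 0, b = 5.5.

(0, 5.5)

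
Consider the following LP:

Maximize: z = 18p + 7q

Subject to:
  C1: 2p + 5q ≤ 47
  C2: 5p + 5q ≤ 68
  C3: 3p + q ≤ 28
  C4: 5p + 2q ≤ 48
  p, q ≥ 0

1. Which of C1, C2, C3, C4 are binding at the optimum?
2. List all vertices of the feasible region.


1. C3, C4
2. (0, 0), (9.333, 0), (8, 4), (6.952, 6.619), (0, 9.4)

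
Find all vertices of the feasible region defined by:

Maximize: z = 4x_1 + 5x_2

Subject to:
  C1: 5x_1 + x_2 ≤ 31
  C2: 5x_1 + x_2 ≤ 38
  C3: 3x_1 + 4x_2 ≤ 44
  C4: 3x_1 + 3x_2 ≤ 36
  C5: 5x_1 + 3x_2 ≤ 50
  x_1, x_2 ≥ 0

(0, 0), (6.2, 0), (4.75, 7.25), (4, 8), (0, 11)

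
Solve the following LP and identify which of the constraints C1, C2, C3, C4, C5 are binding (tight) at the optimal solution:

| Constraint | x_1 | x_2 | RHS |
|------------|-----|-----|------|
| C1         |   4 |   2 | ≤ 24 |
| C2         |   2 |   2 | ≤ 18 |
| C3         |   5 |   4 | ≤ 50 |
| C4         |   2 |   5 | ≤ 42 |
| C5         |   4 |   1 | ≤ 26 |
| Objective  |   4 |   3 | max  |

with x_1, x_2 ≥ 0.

At x_1 = 3, x_2 = 6, compute slack b - a·x for each constraint:
  C1: 24 − 24 = 0  (binding)
  C2: 18 − 18 = 0  (binding)
  C3: 50 − 39 = 11  (slack)
  C4: 42 − 36 = 6  (slack)
  C5: 26 − 18 = 8  (slack)

Optimal: x_1 = 3, x_2 = 6
Binding: C1, C2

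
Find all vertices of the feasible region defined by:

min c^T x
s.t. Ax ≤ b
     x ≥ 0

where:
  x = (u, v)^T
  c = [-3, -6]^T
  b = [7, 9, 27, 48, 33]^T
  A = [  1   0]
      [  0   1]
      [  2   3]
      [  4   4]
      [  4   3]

(0, 0), (7, 0), (7, 1.667), (3, 7), (0, 9)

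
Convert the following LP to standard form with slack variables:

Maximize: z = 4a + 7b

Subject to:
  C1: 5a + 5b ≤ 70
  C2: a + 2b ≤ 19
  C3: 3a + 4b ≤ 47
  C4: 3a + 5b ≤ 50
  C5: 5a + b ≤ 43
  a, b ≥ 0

max z = 4a + 7b

s.t.
  5a + 5b + s1 = 70
  a + 2b + s2 = 19
  3a + 4b + s3 = 47
  3a + 5b + s4 = 50
  5a + b + s5 = 43
  a, b, s1, s2, s3, s4, s5 ≥ 0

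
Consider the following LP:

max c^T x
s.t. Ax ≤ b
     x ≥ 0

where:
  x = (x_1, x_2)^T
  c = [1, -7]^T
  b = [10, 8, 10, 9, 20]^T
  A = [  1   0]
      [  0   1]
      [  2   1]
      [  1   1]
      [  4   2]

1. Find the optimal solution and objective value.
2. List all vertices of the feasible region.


1. x_1 = 5, x_2 = 0, z = 5
2. (0, 0), (5, 0), (1, 8), (0, 8)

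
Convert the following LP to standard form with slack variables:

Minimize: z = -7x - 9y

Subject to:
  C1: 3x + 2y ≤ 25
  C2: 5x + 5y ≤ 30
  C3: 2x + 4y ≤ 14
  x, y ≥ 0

min z = -7x - 9y

s.t.
  3x + 2y + s1 = 25
  5x + 5y + s2 = 30
  2x + 4y + s3 = 14
  x, y, s1, s2, s3 ≥ 0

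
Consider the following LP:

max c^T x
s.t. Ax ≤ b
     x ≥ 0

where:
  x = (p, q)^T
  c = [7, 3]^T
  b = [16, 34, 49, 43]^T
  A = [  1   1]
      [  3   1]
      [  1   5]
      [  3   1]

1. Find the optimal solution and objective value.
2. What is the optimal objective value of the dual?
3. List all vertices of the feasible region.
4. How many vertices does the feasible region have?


1. p = 9, q = 7, z = 84
2. 84
3. (0, 0), (11.33, 0), (9, 7), (7.75, 8.25), (0, 9.8)
4. 5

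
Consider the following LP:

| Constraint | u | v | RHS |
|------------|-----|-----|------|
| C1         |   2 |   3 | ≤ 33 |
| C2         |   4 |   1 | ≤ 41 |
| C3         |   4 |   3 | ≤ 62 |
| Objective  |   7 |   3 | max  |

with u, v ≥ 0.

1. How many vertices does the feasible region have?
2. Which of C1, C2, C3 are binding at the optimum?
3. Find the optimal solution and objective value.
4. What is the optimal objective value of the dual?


1. 4
2. C1, C2
3. u = 9, v = 5, z = 78
4. 78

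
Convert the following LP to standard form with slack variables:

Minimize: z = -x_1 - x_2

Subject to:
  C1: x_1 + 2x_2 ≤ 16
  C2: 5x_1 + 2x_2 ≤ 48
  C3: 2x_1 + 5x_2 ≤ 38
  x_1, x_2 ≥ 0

min z = -x_1 - x_2

s.t.
  x_1 + 2x_2 + s1 = 16
  5x_1 + 2x_2 + s2 = 48
  2x_1 + 5x_2 + s3 = 38
  x_1, x_2, s1, s2, s3 ≥ 0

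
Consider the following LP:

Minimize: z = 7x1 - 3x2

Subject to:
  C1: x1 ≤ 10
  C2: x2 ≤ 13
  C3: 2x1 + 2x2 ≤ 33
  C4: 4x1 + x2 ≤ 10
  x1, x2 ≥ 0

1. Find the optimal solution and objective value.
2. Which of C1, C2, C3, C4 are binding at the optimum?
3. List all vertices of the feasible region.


1. x1 = 0, x2 = 10, z = -30
2. C4
3. (0, 0), (2.5, 0), (0, 10)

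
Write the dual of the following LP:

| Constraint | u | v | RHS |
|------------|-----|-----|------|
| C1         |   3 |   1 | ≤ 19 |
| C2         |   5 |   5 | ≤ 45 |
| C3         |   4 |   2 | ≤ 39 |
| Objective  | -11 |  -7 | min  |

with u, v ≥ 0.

Primal min cᵀx s.t. Ax ≤ b, x ≥ 0  →  Dual max −bᵀy s.t. Aᵀy ≥ −c, y ≥ 0.

Maximize: z = -19y1 - 45y2 - 39y3

Subject to:
  3y1 + 5y2 + 4y3 ≥ 11
  y1 + 5y2 + 2y3 ≥ 7
  y1, y2, y3 ≥ 0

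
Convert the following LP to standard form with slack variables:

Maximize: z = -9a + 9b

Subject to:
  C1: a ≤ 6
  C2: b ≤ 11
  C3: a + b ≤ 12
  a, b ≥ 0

max z = -9a + 9b

s.t.
  a + s1 = 6
  b + s2 = 11
  a + b + s3 = 12
  a, b, s1, s2, s3 ≥ 0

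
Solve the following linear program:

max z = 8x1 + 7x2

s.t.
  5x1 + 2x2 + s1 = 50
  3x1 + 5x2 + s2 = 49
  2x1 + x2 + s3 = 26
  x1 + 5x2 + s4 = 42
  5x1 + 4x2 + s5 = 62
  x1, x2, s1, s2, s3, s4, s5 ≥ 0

Evaluate the objective at each vertex of the feasible region:
  z(0, 0) = 0
  z(10, 0) = 80
  z(8, 5) = 99  ←
  z(3.5, 7.7) = 81.9
  z(0, 8.4) = 58.8
The maximum is at x1 = 8, x2 = 5.

x1 = 8, x2 = 5, z = 99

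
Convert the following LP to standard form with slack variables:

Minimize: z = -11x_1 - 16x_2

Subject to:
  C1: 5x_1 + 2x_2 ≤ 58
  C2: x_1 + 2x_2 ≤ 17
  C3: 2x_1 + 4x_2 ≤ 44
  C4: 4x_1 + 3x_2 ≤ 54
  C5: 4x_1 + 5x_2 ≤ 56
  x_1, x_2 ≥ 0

min z = -11x_1 - 16x_2

s.t.
  5x_1 + 2x_2 + s1 = 58
  x_1 + 2x_2 + s2 = 17
  2x_1 + 4x_2 + s3 = 44
  4x_1 + 3x_2 + s4 = 54
  4x_1 + 5x_2 + s5 = 56
  x_1, x_2, s1, s2, s3, s4, s5 ≥ 0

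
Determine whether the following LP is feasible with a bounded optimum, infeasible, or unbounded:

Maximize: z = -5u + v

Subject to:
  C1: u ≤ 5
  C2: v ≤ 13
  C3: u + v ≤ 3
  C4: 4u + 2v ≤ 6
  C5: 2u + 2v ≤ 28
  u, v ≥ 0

Feasible with a bounded optimal solution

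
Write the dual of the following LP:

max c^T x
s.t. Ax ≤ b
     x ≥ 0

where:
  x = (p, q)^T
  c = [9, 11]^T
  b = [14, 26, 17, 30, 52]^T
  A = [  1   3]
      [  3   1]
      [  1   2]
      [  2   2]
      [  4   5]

Primal max cᵀx s.t. Ax ≤ b, x ≥ 0  →  Dual min bᵀy s.t. Aᵀy ≥ c, y ≥ 0.

Minimize: z = 14y1 + 26y2 + 17y3 + 30y4 + 52y5

Subject to:
  y1 + 3y2 + y3 + 2y4 + 4y5 ≥ 9
  3y1 + y2 + 2y3 + 2y4 + 5y5 ≥ 11
  y1, y2, y3, y4, y5 ≥ 0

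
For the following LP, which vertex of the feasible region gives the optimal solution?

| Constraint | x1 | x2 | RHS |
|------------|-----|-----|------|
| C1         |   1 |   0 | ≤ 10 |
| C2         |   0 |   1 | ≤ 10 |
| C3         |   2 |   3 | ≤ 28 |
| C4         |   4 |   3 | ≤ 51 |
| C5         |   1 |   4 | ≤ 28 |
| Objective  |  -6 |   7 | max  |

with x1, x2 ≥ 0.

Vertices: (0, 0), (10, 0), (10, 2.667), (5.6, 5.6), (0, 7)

Evaluate the objective at each vertex of the feasible region:
  z(0, 0) = 0
  z(10, 0) = -60
  z(10, 2.667) = -41.33
  z(5.6, 5.6) = 5.6
  z(0, 7) = 49  ←
The maximum is at x1 = 0, x2 = 7.

(0, 7)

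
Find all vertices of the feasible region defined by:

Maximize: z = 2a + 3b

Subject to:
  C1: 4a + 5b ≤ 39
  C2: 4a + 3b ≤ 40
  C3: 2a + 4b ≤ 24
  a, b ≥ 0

(0, 0), (9.75, 0), (6, 3), (0, 6)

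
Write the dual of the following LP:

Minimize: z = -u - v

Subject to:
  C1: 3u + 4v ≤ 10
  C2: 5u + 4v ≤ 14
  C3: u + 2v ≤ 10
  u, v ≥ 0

Primal min cᵀx s.t. Ax ≤ b, x ≥ 0  →  Dual max −bᵀy s.t. Aᵀy ≥ −c, y ≥ 0.

Maximize: z = -10y1 - 14y2 - 10y3

Subject to:
  3y1 + 5y2 + y3 ≥ 1
  4y1 + 4y2 + 2y3 ≥ 1
  y1, y2, y3 ≥ 0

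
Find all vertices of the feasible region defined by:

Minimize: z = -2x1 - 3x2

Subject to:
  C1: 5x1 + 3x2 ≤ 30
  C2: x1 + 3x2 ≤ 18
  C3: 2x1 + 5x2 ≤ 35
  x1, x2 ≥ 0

(0, 0), (6, 0), (3, 5), (0, 6)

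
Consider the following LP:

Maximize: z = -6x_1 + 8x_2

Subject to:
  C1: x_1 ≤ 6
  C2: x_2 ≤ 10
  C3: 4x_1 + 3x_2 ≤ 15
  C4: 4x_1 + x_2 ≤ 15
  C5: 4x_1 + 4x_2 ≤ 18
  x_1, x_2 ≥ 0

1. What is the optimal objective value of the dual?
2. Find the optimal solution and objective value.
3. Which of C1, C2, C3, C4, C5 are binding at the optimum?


1. 36
2. x_1 = 0, x_2 = 4.5, z = 36
3. C5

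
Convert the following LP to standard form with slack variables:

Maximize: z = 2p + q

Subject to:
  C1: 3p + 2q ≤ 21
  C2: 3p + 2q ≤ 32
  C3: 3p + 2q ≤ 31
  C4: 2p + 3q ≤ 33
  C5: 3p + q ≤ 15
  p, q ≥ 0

max z = 2p + q

s.t.
  3p + 2q + s1 = 21
  3p + 2q + s2 = 32
  3p + 2q + s3 = 31
  2p + 3q + s4 = 33
  3p + q + s5 = 15
  p, q, s1, s2, s3, s4, s5 ≥ 0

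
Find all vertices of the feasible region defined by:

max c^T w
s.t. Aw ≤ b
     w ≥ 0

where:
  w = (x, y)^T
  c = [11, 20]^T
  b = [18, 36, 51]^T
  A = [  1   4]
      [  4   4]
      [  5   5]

(0, 0), (9, 0), (6, 3), (0, 4.5)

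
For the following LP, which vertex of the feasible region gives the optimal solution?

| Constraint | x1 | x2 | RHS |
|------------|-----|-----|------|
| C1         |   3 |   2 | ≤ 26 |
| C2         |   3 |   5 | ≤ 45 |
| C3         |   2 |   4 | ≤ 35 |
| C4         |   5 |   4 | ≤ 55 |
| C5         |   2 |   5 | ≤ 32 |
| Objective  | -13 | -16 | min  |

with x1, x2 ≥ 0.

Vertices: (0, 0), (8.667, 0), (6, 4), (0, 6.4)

Evaluate the objective at each vertex of the feasible region:
  z(0, 0) = 0
  z(8.667, 0) = -112.7
  z(6, 4) = -142  ←
  z(0, 6.4) = -102.4
The minimum is at x1 = 6, x2 = 4.

(6, 4)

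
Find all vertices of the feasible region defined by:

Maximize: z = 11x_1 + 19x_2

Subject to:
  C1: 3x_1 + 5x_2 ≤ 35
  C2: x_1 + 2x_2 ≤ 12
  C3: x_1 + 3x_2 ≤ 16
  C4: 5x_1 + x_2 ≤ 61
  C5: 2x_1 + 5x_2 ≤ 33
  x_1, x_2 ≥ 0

(0, 0), (11.67, 0), (10, 1), (4, 4), (0, 5.333)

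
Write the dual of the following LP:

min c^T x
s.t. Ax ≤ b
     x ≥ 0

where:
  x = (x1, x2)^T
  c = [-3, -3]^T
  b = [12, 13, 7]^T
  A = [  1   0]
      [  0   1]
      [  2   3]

Primal min cᵀx s.t. Ax ≤ b, x ≥ 0  →  Dual max −bᵀy s.t. Aᵀy ≥ −c, y ≥ 0.

Maximize: z = -12y1 - 13y2 - 7y3

Subject to:
  y1 + 2y3 ≥ 3
  y2 + 3y3 ≥ 3
  y1, y2, y3 ≥ 0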